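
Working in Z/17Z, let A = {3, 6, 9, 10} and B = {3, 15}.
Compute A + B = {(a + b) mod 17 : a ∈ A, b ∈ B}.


Work in Z/17Z: reduce every sum a + b modulo 17.
Enumerate all 8 pairs:
a = 3: 3+3=6, 3+15=1
a = 6: 6+3=9, 6+15=4
a = 9: 9+3=12, 9+15=7
a = 10: 10+3=13, 10+15=8
Distinct residues collected: {1, 4, 6, 7, 8, 9, 12, 13}
|A + B| = 8 (out of 17 total residues).

A + B = {1, 4, 6, 7, 8, 9, 12, 13}


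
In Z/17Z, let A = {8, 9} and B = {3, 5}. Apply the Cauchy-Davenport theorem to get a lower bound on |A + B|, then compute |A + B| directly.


Cauchy-Davenport: |A + B| ≥ min(p, |A| + |B| - 1) for A, B nonempty in Z/pZ.
|A| = 2, |B| = 2, p = 17.
CD lower bound = min(17, 2 + 2 - 1) = min(17, 3) = 3.
Compute A + B mod 17 directly:
a = 8: 8+3=11, 8+5=13
a = 9: 9+3=12, 9+5=14
A + B = {11, 12, 13, 14}, so |A + B| = 4.
Verify: 4 ≥ 3? Yes ✓.

CD lower bound = 3, actual |A + B| = 4.


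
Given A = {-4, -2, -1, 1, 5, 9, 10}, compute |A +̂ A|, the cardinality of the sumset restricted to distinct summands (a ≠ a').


Restricted sumset: A +̂ A = {a + a' : a ∈ A, a' ∈ A, a ≠ a'}.
Equivalently, take A + A and drop any sum 2a that is achievable ONLY as a + a for a ∈ A (i.e. sums representable only with equal summands).
Enumerate pairs (a, a') with a < a' (symmetric, so each unordered pair gives one sum; this covers all a ≠ a'):
  -4 + -2 = -6
  -4 + -1 = -5
  -4 + 1 = -3
  -4 + 5 = 1
  -4 + 9 = 5
  -4 + 10 = 6
  -2 + -1 = -3
  -2 + 1 = -1
  -2 + 5 = 3
  -2 + 9 = 7
  -2 + 10 = 8
  -1 + 1 = 0
  -1 + 5 = 4
  -1 + 9 = 8
  -1 + 10 = 9
  1 + 5 = 6
  1 + 9 = 10
  1 + 10 = 11
  5 + 9 = 14
  5 + 10 = 15
  9 + 10 = 19
Collected distinct sums: {-6, -5, -3, -1, 0, 1, 3, 4, 5, 6, 7, 8, 9, 10, 11, 14, 15, 19}
|A +̂ A| = 18
(Reference bound: |A +̂ A| ≥ 2|A| - 3 for |A| ≥ 2, with |A| = 7 giving ≥ 11.)

|A +̂ A| = 18


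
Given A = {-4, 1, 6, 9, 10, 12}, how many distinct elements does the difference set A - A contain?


A - A = {a - a' : a, a' ∈ A}; |A| = 6.
Bounds: 2|A|-1 ≤ |A - A| ≤ |A|² - |A| + 1, i.e. 11 ≤ |A - A| ≤ 31.
Note: 0 ∈ A - A always (from a - a). The set is symmetric: if d ∈ A - A then -d ∈ A - A.
Enumerate nonzero differences d = a - a' with a > a' (then include -d):
Positive differences: {1, 2, 3, 4, 5, 6, 8, 9, 10, 11, 13, 14, 16}
Full difference set: {0} ∪ (positive diffs) ∪ (negative diffs).
|A - A| = 1 + 2·13 = 27 (matches direct enumeration: 27).

|A - A| = 27


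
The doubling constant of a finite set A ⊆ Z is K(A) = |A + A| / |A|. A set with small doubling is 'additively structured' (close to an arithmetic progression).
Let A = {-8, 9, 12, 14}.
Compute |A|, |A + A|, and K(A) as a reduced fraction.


|A| = 4.
Compute A + A by enumerating all 16 pairs.
A + A = {-16, 1, 4, 6, 18, 21, 23, 24, 26, 28}, so |A + A| = 10.
K = |A + A| / |A| = 10/4 = 5/2 ≈ 2.5000.
Reference: AP of size 4 gives K = 7/4 ≈ 1.7500; a fully generic set of size 4 gives K ≈ 2.5000.

|A| = 4, |A + A| = 10, K = 10/4 = 5/2.


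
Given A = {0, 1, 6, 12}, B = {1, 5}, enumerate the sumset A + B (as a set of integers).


A + B = {a + b : a ∈ A, b ∈ B}.
Enumerate all |A|·|B| = 4·2 = 8 pairs (a, b) and collect distinct sums.
a = 0: 0+1=1, 0+5=5
a = 1: 1+1=2, 1+5=6
a = 6: 6+1=7, 6+5=11
a = 12: 12+1=13, 12+5=17
Collecting distinct sums: A + B = {1, 2, 5, 6, 7, 11, 13, 17}
|A + B| = 8

A + B = {1, 2, 5, 6, 7, 11, 13, 17}


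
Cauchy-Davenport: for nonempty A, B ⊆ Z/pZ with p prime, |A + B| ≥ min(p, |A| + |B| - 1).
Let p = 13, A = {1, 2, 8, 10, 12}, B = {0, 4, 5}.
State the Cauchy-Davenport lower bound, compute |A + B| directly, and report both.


Cauchy-Davenport: |A + B| ≥ min(p, |A| + |B| - 1) for A, B nonempty in Z/pZ.
|A| = 5, |B| = 3, p = 13.
CD lower bound = min(13, 5 + 3 - 1) = min(13, 7) = 7.
Compute A + B mod 13 directly:
a = 1: 1+0=1, 1+4=5, 1+5=6
a = 2: 2+0=2, 2+4=6, 2+5=7
a = 8: 8+0=8, 8+4=12, 8+5=0
a = 10: 10+0=10, 10+4=1, 10+5=2
a = 12: 12+0=12, 12+4=3, 12+5=4
A + B = {0, 1, 2, 3, 4, 5, 6, 7, 8, 10, 12}, so |A + B| = 11.
Verify: 11 ≥ 7? Yes ✓.

CD lower bound = 7, actual |A + B| = 11.


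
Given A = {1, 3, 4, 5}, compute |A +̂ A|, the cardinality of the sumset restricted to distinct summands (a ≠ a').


Restricted sumset: A +̂ A = {a + a' : a ∈ A, a' ∈ A, a ≠ a'}.
Equivalently, take A + A and drop any sum 2a that is achievable ONLY as a + a for a ∈ A (i.e. sums representable only with equal summands).
Enumerate pairs (a, a') with a < a' (symmetric, so each unordered pair gives one sum; this covers all a ≠ a'):
  1 + 3 = 4
  1 + 4 = 5
  1 + 5 = 6
  3 + 4 = 7
  3 + 5 = 8
  4 + 5 = 9
Collected distinct sums: {4, 5, 6, 7, 8, 9}
|A +̂ A| = 6
(Reference bound: |A +̂ A| ≥ 2|A| - 3 for |A| ≥ 2, with |A| = 4 giving ≥ 5.)

|A +̂ A| = 6


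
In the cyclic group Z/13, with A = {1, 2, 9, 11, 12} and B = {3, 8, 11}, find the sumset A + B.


Work in Z/13Z: reduce every sum a + b modulo 13.
Enumerate all 15 pairs:
a = 1: 1+3=4, 1+8=9, 1+11=12
a = 2: 2+3=5, 2+8=10, 2+11=0
a = 9: 9+3=12, 9+8=4, 9+11=7
a = 11: 11+3=1, 11+8=6, 11+11=9
a = 12: 12+3=2, 12+8=7, 12+11=10
Distinct residues collected: {0, 1, 2, 4, 5, 6, 7, 9, 10, 12}
|A + B| = 10 (out of 13 total residues).

A + B = {0, 1, 2, 4, 5, 6, 7, 9, 10, 12}


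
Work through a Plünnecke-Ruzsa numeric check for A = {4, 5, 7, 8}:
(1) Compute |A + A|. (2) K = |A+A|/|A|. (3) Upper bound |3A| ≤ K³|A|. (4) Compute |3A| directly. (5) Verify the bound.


|A| = 4.
Step 1: Compute A + A by enumerating all 16 pairs.
A + A = {8, 9, 10, 11, 12, 13, 14, 15, 16}, so |A + A| = 9.
Step 2: Doubling constant K = |A + A|/|A| = 9/4 = 9/4 ≈ 2.2500.
Step 3: Plünnecke-Ruzsa gives |3A| ≤ K³·|A| = (2.2500)³ · 4 ≈ 45.5625.
Step 4: Compute 3A = A + A + A directly by enumerating all triples (a,b,c) ∈ A³; |3A| = 13.
Step 5: Check 13 ≤ 45.5625? Yes ✓.

K = 9/4, Plünnecke-Ruzsa bound K³|A| ≈ 45.5625, |3A| = 13, inequality holds.


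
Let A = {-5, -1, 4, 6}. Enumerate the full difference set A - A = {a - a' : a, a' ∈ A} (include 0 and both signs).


A - A = {a - a' : a, a' ∈ A}.
Compute a - a' for each ordered pair (a, a'):
a = -5: -5--5=0, -5--1=-4, -5-4=-9, -5-6=-11
a = -1: -1--5=4, -1--1=0, -1-4=-5, -1-6=-7
a = 4: 4--5=9, 4--1=5, 4-4=0, 4-6=-2
a = 6: 6--5=11, 6--1=7, 6-4=2, 6-6=0
Collecting distinct values (and noting 0 appears from a-a):
A - A = {-11, -9, -7, -5, -4, -2, 0, 2, 4, 5, 7, 9, 11}
|A - A| = 13

A - A = {-11, -9, -7, -5, -4, -2, 0, 2, 4, 5, 7, 9, 11}


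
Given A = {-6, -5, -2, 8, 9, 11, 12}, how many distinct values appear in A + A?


A + A = {a + a' : a, a' ∈ A}; |A| = 7.
General bounds: 2|A| - 1 ≤ |A + A| ≤ |A|(|A|+1)/2, i.e. 13 ≤ |A + A| ≤ 28.
Lower bound 2|A|-1 is attained iff A is an arithmetic progression.
Enumerate sums a + a' for a ≤ a' (symmetric, so this suffices):
a = -6: -6+-6=-12, -6+-5=-11, -6+-2=-8, -6+8=2, -6+9=3, -6+11=5, -6+12=6
a = -5: -5+-5=-10, -5+-2=-7, -5+8=3, -5+9=4, -5+11=6, -5+12=7
a = -2: -2+-2=-4, -2+8=6, -2+9=7, -2+11=9, -2+12=10
a = 8: 8+8=16, 8+9=17, 8+11=19, 8+12=20
a = 9: 9+9=18, 9+11=20, 9+12=21
a = 11: 11+11=22, 11+12=23
a = 12: 12+12=24
Distinct sums: {-12, -11, -10, -8, -7, -4, 2, 3, 4, 5, 6, 7, 9, 10, 16, 17, 18, 19, 20, 21, 22, 23, 24}
|A + A| = 23

|A + A| = 23


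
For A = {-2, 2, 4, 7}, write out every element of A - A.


A - A = {a - a' : a, a' ∈ A}.
Compute a - a' for each ordered pair (a, a'):
a = -2: -2--2=0, -2-2=-4, -2-4=-6, -2-7=-9
a = 2: 2--2=4, 2-2=0, 2-4=-2, 2-7=-5
a = 4: 4--2=6, 4-2=2, 4-4=0, 4-7=-3
a = 7: 7--2=9, 7-2=5, 7-4=3, 7-7=0
Collecting distinct values (and noting 0 appears from a-a):
A - A = {-9, -6, -5, -4, -3, -2, 0, 2, 3, 4, 5, 6, 9}
|A - A| = 13

A - A = {-9, -6, -5, -4, -3, -2, 0, 2, 3, 4, 5, 6, 9}


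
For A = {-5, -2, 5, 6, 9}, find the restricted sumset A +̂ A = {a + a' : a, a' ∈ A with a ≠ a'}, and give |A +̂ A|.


Restricted sumset: A +̂ A = {a + a' : a ∈ A, a' ∈ A, a ≠ a'}.
Equivalently, take A + A and drop any sum 2a that is achievable ONLY as a + a for a ∈ A (i.e. sums representable only with equal summands).
Enumerate pairs (a, a') with a < a' (symmetric, so each unordered pair gives one sum; this covers all a ≠ a'):
  -5 + -2 = -7
  -5 + 5 = 0
  -5 + 6 = 1
  -5 + 9 = 4
  -2 + 5 = 3
  -2 + 6 = 4
  -2 + 9 = 7
  5 + 6 = 11
  5 + 9 = 14
  6 + 9 = 15
Collected distinct sums: {-7, 0, 1, 3, 4, 7, 11, 14, 15}
|A +̂ A| = 9
(Reference bound: |A +̂ A| ≥ 2|A| - 3 for |A| ≥ 2, with |A| = 5 giving ≥ 7.)

|A +̂ A| = 9


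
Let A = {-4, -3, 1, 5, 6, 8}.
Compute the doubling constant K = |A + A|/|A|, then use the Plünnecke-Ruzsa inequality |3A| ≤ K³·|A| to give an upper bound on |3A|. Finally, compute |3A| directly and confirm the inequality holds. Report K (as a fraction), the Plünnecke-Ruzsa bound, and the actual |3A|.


|A| = 6.
Step 1: Compute A + A by enumerating all 36 pairs.
A + A = {-8, -7, -6, -3, -2, 1, 2, 3, 4, 5, 6, 7, 9, 10, 11, 12, 13, 14, 16}, so |A + A| = 19.
Step 2: Doubling constant K = |A + A|/|A| = 19/6 = 19/6 ≈ 3.1667.
Step 3: Plünnecke-Ruzsa gives |3A| ≤ K³·|A| = (3.1667)³ · 6 ≈ 190.5278.
Step 4: Compute 3A = A + A + A directly by enumerating all triples (a,b,c) ∈ A³; |3A| = 34.
Step 5: Check 34 ≤ 190.5278? Yes ✓.

K = 19/6, Plünnecke-Ruzsa bound K³|A| ≈ 190.5278, |3A| = 34, inequality holds.


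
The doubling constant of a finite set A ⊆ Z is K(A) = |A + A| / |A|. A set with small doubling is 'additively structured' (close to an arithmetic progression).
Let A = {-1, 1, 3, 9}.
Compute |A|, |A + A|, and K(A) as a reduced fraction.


|A| = 4.
Compute A + A by enumerating all 16 pairs.
A + A = {-2, 0, 2, 4, 6, 8, 10, 12, 18}, so |A + A| = 9.
K = |A + A| / |A| = 9/4 (already in lowest terms) ≈ 2.2500.
Reference: AP of size 4 gives K = 7/4 ≈ 1.7500; a fully generic set of size 4 gives K ≈ 2.5000.

|A| = 4, |A + A| = 9, K = 9/4.


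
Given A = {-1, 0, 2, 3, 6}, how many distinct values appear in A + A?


A + A = {a + a' : a, a' ∈ A}; |A| = 5.
General bounds: 2|A| - 1 ≤ |A + A| ≤ |A|(|A|+1)/2, i.e. 9 ≤ |A + A| ≤ 15.
Lower bound 2|A|-1 is attained iff A is an arithmetic progression.
Enumerate sums a + a' for a ≤ a' (symmetric, so this suffices):
a = -1: -1+-1=-2, -1+0=-1, -1+2=1, -1+3=2, -1+6=5
a = 0: 0+0=0, 0+2=2, 0+3=3, 0+6=6
a = 2: 2+2=4, 2+3=5, 2+6=8
a = 3: 3+3=6, 3+6=9
a = 6: 6+6=12
Distinct sums: {-2, -1, 0, 1, 2, 3, 4, 5, 6, 8, 9, 12}
|A + A| = 12

|A + A| = 12


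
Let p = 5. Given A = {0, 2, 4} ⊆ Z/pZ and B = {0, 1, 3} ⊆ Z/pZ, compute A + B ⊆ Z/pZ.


Work in Z/5Z: reduce every sum a + b modulo 5.
Enumerate all 9 pairs:
a = 0: 0+0=0, 0+1=1, 0+3=3
a = 2: 2+0=2, 2+1=3, 2+3=0
a = 4: 4+0=4, 4+1=0, 4+3=2
Distinct residues collected: {0, 1, 2, 3, 4}
|A + B| = 5 (out of 5 total residues).

A + B = {0, 1, 2, 3, 4}


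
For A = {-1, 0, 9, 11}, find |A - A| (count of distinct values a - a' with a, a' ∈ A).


A - A = {a - a' : a, a' ∈ A}; |A| = 4.
Bounds: 2|A|-1 ≤ |A - A| ≤ |A|² - |A| + 1, i.e. 7 ≤ |A - A| ≤ 13.
Note: 0 ∈ A - A always (from a - a). The set is symmetric: if d ∈ A - A then -d ∈ A - A.
Enumerate nonzero differences d = a - a' with a > a' (then include -d):
Positive differences: {1, 2, 9, 10, 11, 12}
Full difference set: {0} ∪ (positive diffs) ∪ (negative diffs).
|A - A| = 1 + 2·6 = 13 (matches direct enumeration: 13).

|A - A| = 13


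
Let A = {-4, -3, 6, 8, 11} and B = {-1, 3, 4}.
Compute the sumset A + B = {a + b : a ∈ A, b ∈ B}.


A + B = {a + b : a ∈ A, b ∈ B}.
Enumerate all |A|·|B| = 5·3 = 15 pairs (a, b) and collect distinct sums.
a = -4: -4+-1=-5, -4+3=-1, -4+4=0
a = -3: -3+-1=-4, -3+3=0, -3+4=1
a = 6: 6+-1=5, 6+3=9, 6+4=10
a = 8: 8+-1=7, 8+3=11, 8+4=12
a = 11: 11+-1=10, 11+3=14, 11+4=15
Collecting distinct sums: A + B = {-5, -4, -1, 0, 1, 5, 7, 9, 10, 11, 12, 14, 15}
|A + B| = 13

A + B = {-5, -4, -1, 0, 1, 5, 7, 9, 10, 11, 12, 14, 15}


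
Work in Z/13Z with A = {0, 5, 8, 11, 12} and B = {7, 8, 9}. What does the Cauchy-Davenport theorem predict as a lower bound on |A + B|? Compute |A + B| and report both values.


Cauchy-Davenport: |A + B| ≥ min(p, |A| + |B| - 1) for A, B nonempty in Z/pZ.
|A| = 5, |B| = 3, p = 13.
CD lower bound = min(13, 5 + 3 - 1) = min(13, 7) = 7.
Compute A + B mod 13 directly:
a = 0: 0+7=7, 0+8=8, 0+9=9
a = 5: 5+7=12, 5+8=0, 5+9=1
a = 8: 8+7=2, 8+8=3, 8+9=4
a = 11: 11+7=5, 11+8=6, 11+9=7
a = 12: 12+7=6, 12+8=7, 12+9=8
A + B = {0, 1, 2, 3, 4, 5, 6, 7, 8, 9, 12}, so |A + B| = 11.
Verify: 11 ≥ 7? Yes ✓.

CD lower bound = 7, actual |A + B| = 11.


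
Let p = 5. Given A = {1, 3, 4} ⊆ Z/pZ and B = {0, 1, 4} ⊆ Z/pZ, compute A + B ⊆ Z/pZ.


Work in Z/5Z: reduce every sum a + b modulo 5.
Enumerate all 9 pairs:
a = 1: 1+0=1, 1+1=2, 1+4=0
a = 3: 3+0=3, 3+1=4, 3+4=2
a = 4: 4+0=4, 4+1=0, 4+4=3
Distinct residues collected: {0, 1, 2, 3, 4}
|A + B| = 5 (out of 5 total residues).

A + B = {0, 1, 2, 3, 4}


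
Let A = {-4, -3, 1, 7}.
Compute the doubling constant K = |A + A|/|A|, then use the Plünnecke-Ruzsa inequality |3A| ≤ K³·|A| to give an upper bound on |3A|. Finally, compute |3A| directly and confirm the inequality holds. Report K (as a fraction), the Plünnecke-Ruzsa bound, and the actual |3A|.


|A| = 4.
Step 1: Compute A + A by enumerating all 16 pairs.
A + A = {-8, -7, -6, -3, -2, 2, 3, 4, 8, 14}, so |A + A| = 10.
Step 2: Doubling constant K = |A + A|/|A| = 10/4 = 10/4 ≈ 2.5000.
Step 3: Plünnecke-Ruzsa gives |3A| ≤ K³·|A| = (2.5000)³ · 4 ≈ 62.5000.
Step 4: Compute 3A = A + A + A directly by enumerating all triples (a,b,c) ∈ A³; |3A| = 19.
Step 5: Check 19 ≤ 62.5000? Yes ✓.

K = 10/4, Plünnecke-Ruzsa bound K³|A| ≈ 62.5000, |3A| = 19, inequality holds.


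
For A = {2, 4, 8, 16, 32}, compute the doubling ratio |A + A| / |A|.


|A| = 5.
Compute A + A by enumerating all 25 pairs.
A + A = {4, 6, 8, 10, 12, 16, 18, 20, 24, 32, 34, 36, 40, 48, 64}, so |A + A| = 15.
K = |A + A| / |A| = 15/5 = 3/1 ≈ 3.0000.
Reference: AP of size 5 gives K = 9/5 ≈ 1.8000; a fully generic set of size 5 gives K ≈ 3.0000.

|A| = 5, |A + A| = 15, K = 15/5 = 3/1.


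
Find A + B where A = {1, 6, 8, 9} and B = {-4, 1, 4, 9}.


A + B = {a + b : a ∈ A, b ∈ B}.
Enumerate all |A|·|B| = 4·4 = 16 pairs (a, b) and collect distinct sums.
a = 1: 1+-4=-3, 1+1=2, 1+4=5, 1+9=10
a = 6: 6+-4=2, 6+1=7, 6+4=10, 6+9=15
a = 8: 8+-4=4, 8+1=9, 8+4=12, 8+9=17
a = 9: 9+-4=5, 9+1=10, 9+4=13, 9+9=18
Collecting distinct sums: A + B = {-3, 2, 4, 5, 7, 9, 10, 12, 13, 15, 17, 18}
|A + B| = 12

A + B = {-3, 2, 4, 5, 7, 9, 10, 12, 13, 15, 17, 18}


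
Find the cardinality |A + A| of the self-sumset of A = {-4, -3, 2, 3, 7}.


A + A = {a + a' : a, a' ∈ A}; |A| = 5.
General bounds: 2|A| - 1 ≤ |A + A| ≤ |A|(|A|+1)/2, i.e. 9 ≤ |A + A| ≤ 15.
Lower bound 2|A|-1 is attained iff A is an arithmetic progression.
Enumerate sums a + a' for a ≤ a' (symmetric, so this suffices):
a = -4: -4+-4=-8, -4+-3=-7, -4+2=-2, -4+3=-1, -4+7=3
a = -3: -3+-3=-6, -3+2=-1, -3+3=0, -3+7=4
a = 2: 2+2=4, 2+3=5, 2+7=9
a = 3: 3+3=6, 3+7=10
a = 7: 7+7=14
Distinct sums: {-8, -7, -6, -2, -1, 0, 3, 4, 5, 6, 9, 10, 14}
|A + A| = 13

|A + A| = 13


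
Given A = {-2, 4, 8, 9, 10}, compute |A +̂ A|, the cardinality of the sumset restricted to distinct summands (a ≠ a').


Restricted sumset: A +̂ A = {a + a' : a ∈ A, a' ∈ A, a ≠ a'}.
Equivalently, take A + A and drop any sum 2a that is achievable ONLY as a + a for a ∈ A (i.e. sums representable only with equal summands).
Enumerate pairs (a, a') with a < a' (symmetric, so each unordered pair gives one sum; this covers all a ≠ a'):
  -2 + 4 = 2
  -2 + 8 = 6
  -2 + 9 = 7
  -2 + 10 = 8
  4 + 8 = 12
  4 + 9 = 13
  4 + 10 = 14
  8 + 9 = 17
  8 + 10 = 18
  9 + 10 = 19
Collected distinct sums: {2, 6, 7, 8, 12, 13, 14, 17, 18, 19}
|A +̂ A| = 10
(Reference bound: |A +̂ A| ≥ 2|A| - 3 for |A| ≥ 2, with |A| = 5 giving ≥ 7.)

|A +̂ A| = 10


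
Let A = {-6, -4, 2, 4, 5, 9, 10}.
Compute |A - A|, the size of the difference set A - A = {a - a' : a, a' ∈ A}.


A - A = {a - a' : a, a' ∈ A}; |A| = 7.
Bounds: 2|A|-1 ≤ |A - A| ≤ |A|² - |A| + 1, i.e. 13 ≤ |A - A| ≤ 43.
Note: 0 ∈ A - A always (from a - a). The set is symmetric: if d ∈ A - A then -d ∈ A - A.
Enumerate nonzero differences d = a - a' with a > a' (then include -d):
Positive differences: {1, 2, 3, 4, 5, 6, 7, 8, 9, 10, 11, 13, 14, 15, 16}
Full difference set: {0} ∪ (positive diffs) ∪ (negative diffs).
|A - A| = 1 + 2·15 = 31 (matches direct enumeration: 31).

|A - A| = 31


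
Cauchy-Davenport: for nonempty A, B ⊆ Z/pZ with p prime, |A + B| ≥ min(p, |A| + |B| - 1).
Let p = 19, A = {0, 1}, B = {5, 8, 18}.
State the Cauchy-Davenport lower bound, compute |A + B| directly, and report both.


Cauchy-Davenport: |A + B| ≥ min(p, |A| + |B| - 1) for A, B nonempty in Z/pZ.
|A| = 2, |B| = 3, p = 19.
CD lower bound = min(19, 2 + 3 - 1) = min(19, 4) = 4.
Compute A + B mod 19 directly:
a = 0: 0+5=5, 0+8=8, 0+18=18
a = 1: 1+5=6, 1+8=9, 1+18=0
A + B = {0, 5, 6, 8, 9, 18}, so |A + B| = 6.
Verify: 6 ≥ 4? Yes ✓.

CD lower bound = 4, actual |A + B| = 6.


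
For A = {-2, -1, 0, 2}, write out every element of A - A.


A - A = {a - a' : a, a' ∈ A}.
Compute a - a' for each ordered pair (a, a'):
a = -2: -2--2=0, -2--1=-1, -2-0=-2, -2-2=-4
a = -1: -1--2=1, -1--1=0, -1-0=-1, -1-2=-3
a = 0: 0--2=2, 0--1=1, 0-0=0, 0-2=-2
a = 2: 2--2=4, 2--1=3, 2-0=2, 2-2=0
Collecting distinct values (and noting 0 appears from a-a):
A - A = {-4, -3, -2, -1, 0, 1, 2, 3, 4}
|A - A| = 9

A - A = {-4, -3, -2, -1, 0, 1, 2, 3, 4}


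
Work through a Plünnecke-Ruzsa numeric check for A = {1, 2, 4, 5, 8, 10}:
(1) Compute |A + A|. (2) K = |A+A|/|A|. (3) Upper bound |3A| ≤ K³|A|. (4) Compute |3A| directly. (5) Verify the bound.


|A| = 6.
Step 1: Compute A + A by enumerating all 36 pairs.
A + A = {2, 3, 4, 5, 6, 7, 8, 9, 10, 11, 12, 13, 14, 15, 16, 18, 20}, so |A + A| = 17.
Step 2: Doubling constant K = |A + A|/|A| = 17/6 = 17/6 ≈ 2.8333.
Step 3: Plünnecke-Ruzsa gives |3A| ≤ K³·|A| = (2.8333)³ · 6 ≈ 136.4722.
Step 4: Compute 3A = A + A + A directly by enumerating all triples (a,b,c) ∈ A³; |3A| = 26.
Step 5: Check 26 ≤ 136.4722? Yes ✓.

K = 17/6, Plünnecke-Ruzsa bound K³|A| ≈ 136.4722, |3A| = 26, inequality holds.


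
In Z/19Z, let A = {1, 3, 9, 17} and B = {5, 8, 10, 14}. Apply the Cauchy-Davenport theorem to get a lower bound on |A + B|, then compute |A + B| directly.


Cauchy-Davenport: |A + B| ≥ min(p, |A| + |B| - 1) for A, B nonempty in Z/pZ.
|A| = 4, |B| = 4, p = 19.
CD lower bound = min(19, 4 + 4 - 1) = min(19, 7) = 7.
Compute A + B mod 19 directly:
a = 1: 1+5=6, 1+8=9, 1+10=11, 1+14=15
a = 3: 3+5=8, 3+8=11, 3+10=13, 3+14=17
a = 9: 9+5=14, 9+8=17, 9+10=0, 9+14=4
a = 17: 17+5=3, 17+8=6, 17+10=8, 17+14=12
A + B = {0, 3, 4, 6, 8, 9, 11, 12, 13, 14, 15, 17}, so |A + B| = 12.
Verify: 12 ≥ 7? Yes ✓.

CD lower bound = 7, actual |A + B| = 12.


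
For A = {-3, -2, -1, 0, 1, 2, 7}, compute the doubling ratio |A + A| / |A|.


|A| = 7.
Compute A + A by enumerating all 49 pairs.
A + A = {-6, -5, -4, -3, -2, -1, 0, 1, 2, 3, 4, 5, 6, 7, 8, 9, 14}, so |A + A| = 17.
K = |A + A| / |A| = 17/7 (already in lowest terms) ≈ 2.4286.
Reference: AP of size 7 gives K = 13/7 ≈ 1.8571; a fully generic set of size 7 gives K ≈ 4.0000.

|A| = 7, |A + A| = 17, K = 17/7.


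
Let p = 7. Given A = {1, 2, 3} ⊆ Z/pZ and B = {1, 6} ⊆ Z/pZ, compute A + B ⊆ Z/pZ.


Work in Z/7Z: reduce every sum a + b modulo 7.
Enumerate all 6 pairs:
a = 1: 1+1=2, 1+6=0
a = 2: 2+1=3, 2+6=1
a = 3: 3+1=4, 3+6=2
Distinct residues collected: {0, 1, 2, 3, 4}
|A + B| = 5 (out of 7 total residues).

A + B = {0, 1, 2, 3, 4}


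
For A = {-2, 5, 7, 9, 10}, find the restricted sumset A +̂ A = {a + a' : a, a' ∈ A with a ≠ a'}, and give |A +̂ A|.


Restricted sumset: A +̂ A = {a + a' : a ∈ A, a' ∈ A, a ≠ a'}.
Equivalently, take A + A and drop any sum 2a that is achievable ONLY as a + a for a ∈ A (i.e. sums representable only with equal summands).
Enumerate pairs (a, a') with a < a' (symmetric, so each unordered pair gives one sum; this covers all a ≠ a'):
  -2 + 5 = 3
  -2 + 7 = 5
  -2 + 9 = 7
  -2 + 10 = 8
  5 + 7 = 12
  5 + 9 = 14
  5 + 10 = 15
  7 + 9 = 16
  7 + 10 = 17
  9 + 10 = 19
Collected distinct sums: {3, 5, 7, 8, 12, 14, 15, 16, 17, 19}
|A +̂ A| = 10
(Reference bound: |A +̂ A| ≥ 2|A| - 3 for |A| ≥ 2, with |A| = 5 giving ≥ 7.)

|A +̂ A| = 10


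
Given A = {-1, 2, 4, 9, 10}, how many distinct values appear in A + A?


A + A = {a + a' : a, a' ∈ A}; |A| = 5.
General bounds: 2|A| - 1 ≤ |A + A| ≤ |A|(|A|+1)/2, i.e. 9 ≤ |A + A| ≤ 15.
Lower bound 2|A|-1 is attained iff A is an arithmetic progression.
Enumerate sums a + a' for a ≤ a' (symmetric, so this suffices):
a = -1: -1+-1=-2, -1+2=1, -1+4=3, -1+9=8, -1+10=9
a = 2: 2+2=4, 2+4=6, 2+9=11, 2+10=12
a = 4: 4+4=8, 4+9=13, 4+10=14
a = 9: 9+9=18, 9+10=19
a = 10: 10+10=20
Distinct sums: {-2, 1, 3, 4, 6, 8, 9, 11, 12, 13, 14, 18, 19, 20}
|A + A| = 14

|A + A| = 14


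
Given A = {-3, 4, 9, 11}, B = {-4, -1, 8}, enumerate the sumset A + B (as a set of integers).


A + B = {a + b : a ∈ A, b ∈ B}.
Enumerate all |A|·|B| = 4·3 = 12 pairs (a, b) and collect distinct sums.
a = -3: -3+-4=-7, -3+-1=-4, -3+8=5
a = 4: 4+-4=0, 4+-1=3, 4+8=12
a = 9: 9+-4=5, 9+-1=8, 9+8=17
a = 11: 11+-4=7, 11+-1=10, 11+8=19
Collecting distinct sums: A + B = {-7, -4, 0, 3, 5, 7, 8, 10, 12, 17, 19}
|A + B| = 11

A + B = {-7, -4, 0, 3, 5, 7, 8, 10, 12, 17, 19}


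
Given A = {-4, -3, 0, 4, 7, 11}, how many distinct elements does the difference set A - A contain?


A - A = {a - a' : a, a' ∈ A}; |A| = 6.
Bounds: 2|A|-1 ≤ |A - A| ≤ |A|² - |A| + 1, i.e. 11 ≤ |A - A| ≤ 31.
Note: 0 ∈ A - A always (from a - a). The set is symmetric: if d ∈ A - A then -d ∈ A - A.
Enumerate nonzero differences d = a - a' with a > a' (then include -d):
Positive differences: {1, 3, 4, 7, 8, 10, 11, 14, 15}
Full difference set: {0} ∪ (positive diffs) ∪ (negative diffs).
|A - A| = 1 + 2·9 = 19 (matches direct enumeration: 19).

|A - A| = 19


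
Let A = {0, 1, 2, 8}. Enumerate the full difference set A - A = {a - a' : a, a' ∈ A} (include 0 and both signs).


A - A = {a - a' : a, a' ∈ A}.
Compute a - a' for each ordered pair (a, a'):
a = 0: 0-0=0, 0-1=-1, 0-2=-2, 0-8=-8
a = 1: 1-0=1, 1-1=0, 1-2=-1, 1-8=-7
a = 2: 2-0=2, 2-1=1, 2-2=0, 2-8=-6
a = 8: 8-0=8, 8-1=7, 8-2=6, 8-8=0
Collecting distinct values (and noting 0 appears from a-a):
A - A = {-8, -7, -6, -2, -1, 0, 1, 2, 6, 7, 8}
|A - A| = 11

A - A = {-8, -7, -6, -2, -1, 0, 1, 2, 6, 7, 8}


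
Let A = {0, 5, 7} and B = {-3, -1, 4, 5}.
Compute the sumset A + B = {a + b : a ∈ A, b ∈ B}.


A + B = {a + b : a ∈ A, b ∈ B}.
Enumerate all |A|·|B| = 3·4 = 12 pairs (a, b) and collect distinct sums.
a = 0: 0+-3=-3, 0+-1=-1, 0+4=4, 0+5=5
a = 5: 5+-3=2, 5+-1=4, 5+4=9, 5+5=10
a = 7: 7+-3=4, 7+-1=6, 7+4=11, 7+5=12
Collecting distinct sums: A + B = {-3, -1, 2, 4, 5, 6, 9, 10, 11, 12}
|A + B| = 10

A + B = {-3, -1, 2, 4, 5, 6, 9, 10, 11, 12}


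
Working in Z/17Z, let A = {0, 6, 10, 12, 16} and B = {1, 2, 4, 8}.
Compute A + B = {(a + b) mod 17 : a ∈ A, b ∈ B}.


Work in Z/17Z: reduce every sum a + b modulo 17.
Enumerate all 20 pairs:
a = 0: 0+1=1, 0+2=2, 0+4=4, 0+8=8
a = 6: 6+1=7, 6+2=8, 6+4=10, 6+8=14
a = 10: 10+1=11, 10+2=12, 10+4=14, 10+8=1
a = 12: 12+1=13, 12+2=14, 12+4=16, 12+8=3
a = 16: 16+1=0, 16+2=1, 16+4=3, 16+8=7
Distinct residues collected: {0, 1, 2, 3, 4, 7, 8, 10, 11, 12, 13, 14, 16}
|A + B| = 13 (out of 17 total residues).

A + B = {0, 1, 2, 3, 4, 7, 8, 10, 11, 12, 13, 14, 16}


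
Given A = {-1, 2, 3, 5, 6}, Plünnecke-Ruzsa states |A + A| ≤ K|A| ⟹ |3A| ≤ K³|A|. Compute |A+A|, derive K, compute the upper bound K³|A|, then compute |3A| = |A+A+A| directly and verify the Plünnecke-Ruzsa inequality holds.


|A| = 5.
Step 1: Compute A + A by enumerating all 25 pairs.
A + A = {-2, 1, 2, 4, 5, 6, 7, 8, 9, 10, 11, 12}, so |A + A| = 12.
Step 2: Doubling constant K = |A + A|/|A| = 12/5 = 12/5 ≈ 2.4000.
Step 3: Plünnecke-Ruzsa gives |3A| ≤ K³·|A| = (2.4000)³ · 5 ≈ 69.1200.
Step 4: Compute 3A = A + A + A directly by enumerating all triples (a,b,c) ∈ A³; |3A| = 19.
Step 5: Check 19 ≤ 69.1200? Yes ✓.

K = 12/5, Plünnecke-Ruzsa bound K³|A| ≈ 69.1200, |3A| = 19, inequality holds.


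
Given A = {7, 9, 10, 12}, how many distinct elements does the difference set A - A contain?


A - A = {a - a' : a, a' ∈ A}; |A| = 4.
Bounds: 2|A|-1 ≤ |A - A| ≤ |A|² - |A| + 1, i.e. 7 ≤ |A - A| ≤ 13.
Note: 0 ∈ A - A always (from a - a). The set is symmetric: if d ∈ A - A then -d ∈ A - A.
Enumerate nonzero differences d = a - a' with a > a' (then include -d):
Positive differences: {1, 2, 3, 5}
Full difference set: {0} ∪ (positive diffs) ∪ (negative diffs).
|A - A| = 1 + 2·4 = 9 (matches direct enumeration: 9).

|A - A| = 9


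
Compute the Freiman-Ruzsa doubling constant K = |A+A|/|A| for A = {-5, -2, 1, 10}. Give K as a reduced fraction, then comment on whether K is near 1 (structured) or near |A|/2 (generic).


|A| = 4.
Compute A + A by enumerating all 16 pairs.
A + A = {-10, -7, -4, -1, 2, 5, 8, 11, 20}, so |A + A| = 9.
K = |A + A| / |A| = 9/4 (already in lowest terms) ≈ 2.2500.
Reference: AP of size 4 gives K = 7/4 ≈ 1.7500; a fully generic set of size 4 gives K ≈ 2.5000.

|A| = 4, |A + A| = 9, K = 9/4.


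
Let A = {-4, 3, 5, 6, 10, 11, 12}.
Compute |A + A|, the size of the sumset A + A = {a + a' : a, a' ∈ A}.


A + A = {a + a' : a, a' ∈ A}; |A| = 7.
General bounds: 2|A| - 1 ≤ |A + A| ≤ |A|(|A|+1)/2, i.e. 13 ≤ |A + A| ≤ 28.
Lower bound 2|A|-1 is attained iff A is an arithmetic progression.
Enumerate sums a + a' for a ≤ a' (symmetric, so this suffices):
a = -4: -4+-4=-8, -4+3=-1, -4+5=1, -4+6=2, -4+10=6, -4+11=7, -4+12=8
a = 3: 3+3=6, 3+5=8, 3+6=9, 3+10=13, 3+11=14, 3+12=15
a = 5: 5+5=10, 5+6=11, 5+10=15, 5+11=16, 5+12=17
a = 6: 6+6=12, 6+10=16, 6+11=17, 6+12=18
a = 10: 10+10=20, 10+11=21, 10+12=22
a = 11: 11+11=22, 11+12=23
a = 12: 12+12=24
Distinct sums: {-8, -1, 1, 2, 6, 7, 8, 9, 10, 11, 12, 13, 14, 15, 16, 17, 18, 20, 21, 22, 23, 24}
|A + A| = 22

|A + A| = 22


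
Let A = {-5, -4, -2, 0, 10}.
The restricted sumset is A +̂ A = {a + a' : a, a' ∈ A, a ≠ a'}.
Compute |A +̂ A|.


Restricted sumset: A +̂ A = {a + a' : a ∈ A, a' ∈ A, a ≠ a'}.
Equivalently, take A + A and drop any sum 2a that is achievable ONLY as a + a for a ∈ A (i.e. sums representable only with equal summands).
Enumerate pairs (a, a') with a < a' (symmetric, so each unordered pair gives one sum; this covers all a ≠ a'):
  -5 + -4 = -9
  -5 + -2 = -7
  -5 + 0 = -5
  -5 + 10 = 5
  -4 + -2 = -6
  -4 + 0 = -4
  -4 + 10 = 6
  -2 + 0 = -2
  -2 + 10 = 8
  0 + 10 = 10
Collected distinct sums: {-9, -7, -6, -5, -4, -2, 5, 6, 8, 10}
|A +̂ A| = 10
(Reference bound: |A +̂ A| ≥ 2|A| - 3 for |A| ≥ 2, with |A| = 5 giving ≥ 7.)

|A +̂ A| = 10


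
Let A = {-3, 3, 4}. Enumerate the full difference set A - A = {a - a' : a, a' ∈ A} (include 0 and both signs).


A - A = {a - a' : a, a' ∈ A}.
Compute a - a' for each ordered pair (a, a'):
a = -3: -3--3=0, -3-3=-6, -3-4=-7
a = 3: 3--3=6, 3-3=0, 3-4=-1
a = 4: 4--3=7, 4-3=1, 4-4=0
Collecting distinct values (and noting 0 appears from a-a):
A - A = {-7, -6, -1, 0, 1, 6, 7}
|A - A| = 7

A - A = {-7, -6, -1, 0, 1, 6, 7}


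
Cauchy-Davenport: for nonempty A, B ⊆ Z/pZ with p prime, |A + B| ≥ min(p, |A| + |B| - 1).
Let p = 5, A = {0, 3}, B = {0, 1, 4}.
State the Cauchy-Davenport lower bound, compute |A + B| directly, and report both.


Cauchy-Davenport: |A + B| ≥ min(p, |A| + |B| - 1) for A, B nonempty in Z/pZ.
|A| = 2, |B| = 3, p = 5.
CD lower bound = min(5, 2 + 3 - 1) = min(5, 4) = 4.
Compute A + B mod 5 directly:
a = 0: 0+0=0, 0+1=1, 0+4=4
a = 3: 3+0=3, 3+1=4, 3+4=2
A + B = {0, 1, 2, 3, 4}, so |A + B| = 5.
Verify: 5 ≥ 4? Yes ✓.

CD lower bound = 4, actual |A + B| = 5.


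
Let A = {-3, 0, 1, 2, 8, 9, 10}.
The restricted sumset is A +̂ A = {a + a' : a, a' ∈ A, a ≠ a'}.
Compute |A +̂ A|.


Restricted sumset: A +̂ A = {a + a' : a ∈ A, a' ∈ A, a ≠ a'}.
Equivalently, take A + A and drop any sum 2a that is achievable ONLY as a + a for a ∈ A (i.e. sums representable only with equal summands).
Enumerate pairs (a, a') with a < a' (symmetric, so each unordered pair gives one sum; this covers all a ≠ a'):
  -3 + 0 = -3
  -3 + 1 = -2
  -3 + 2 = -1
  -3 + 8 = 5
  -3 + 9 = 6
  -3 + 10 = 7
  0 + 1 = 1
  0 + 2 = 2
  0 + 8 = 8
  0 + 9 = 9
  0 + 10 = 10
  1 + 2 = 3
  1 + 8 = 9
  1 + 9 = 10
  1 + 10 = 11
  2 + 8 = 10
  2 + 9 = 11
  2 + 10 = 12
  8 + 9 = 17
  8 + 10 = 18
  9 + 10 = 19
Collected distinct sums: {-3, -2, -1, 1, 2, 3, 5, 6, 7, 8, 9, 10, 11, 12, 17, 18, 19}
|A +̂ A| = 17
(Reference bound: |A +̂ A| ≥ 2|A| - 3 for |A| ≥ 2, with |A| = 7 giving ≥ 11.)

|A +̂ A| = 17


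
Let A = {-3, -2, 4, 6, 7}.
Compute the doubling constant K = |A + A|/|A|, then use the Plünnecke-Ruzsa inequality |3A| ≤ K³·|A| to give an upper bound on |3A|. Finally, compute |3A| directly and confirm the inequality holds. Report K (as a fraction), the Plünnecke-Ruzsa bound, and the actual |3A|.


|A| = 5.
Step 1: Compute A + A by enumerating all 25 pairs.
A + A = {-6, -5, -4, 1, 2, 3, 4, 5, 8, 10, 11, 12, 13, 14}, so |A + A| = 14.
Step 2: Doubling constant K = |A + A|/|A| = 14/5 = 14/5 ≈ 2.8000.
Step 3: Plünnecke-Ruzsa gives |3A| ≤ K³·|A| = (2.8000)³ · 5 ≈ 109.7600.
Step 4: Compute 3A = A + A + A directly by enumerating all triples (a,b,c) ∈ A³; |3A| = 26.
Step 5: Check 26 ≤ 109.7600? Yes ✓.

K = 14/5, Plünnecke-Ruzsa bound K³|A| ≈ 109.7600, |3A| = 26, inequality holds.


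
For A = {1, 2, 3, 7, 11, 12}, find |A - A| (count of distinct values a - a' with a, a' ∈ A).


A - A = {a - a' : a, a' ∈ A}; |A| = 6.
Bounds: 2|A|-1 ≤ |A - A| ≤ |A|² - |A| + 1, i.e. 11 ≤ |A - A| ≤ 31.
Note: 0 ∈ A - A always (from a - a). The set is symmetric: if d ∈ A - A then -d ∈ A - A.
Enumerate nonzero differences d = a - a' with a > a' (then include -d):
Positive differences: {1, 2, 4, 5, 6, 8, 9, 10, 11}
Full difference set: {0} ∪ (positive diffs) ∪ (negative diffs).
|A - A| = 1 + 2·9 = 19 (matches direct enumeration: 19).

|A - A| = 19


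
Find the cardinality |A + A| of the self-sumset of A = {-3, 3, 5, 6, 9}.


A + A = {a + a' : a, a' ∈ A}; |A| = 5.
General bounds: 2|A| - 1 ≤ |A + A| ≤ |A|(|A|+1)/2, i.e. 9 ≤ |A + A| ≤ 15.
Lower bound 2|A|-1 is attained iff A is an arithmetic progression.
Enumerate sums a + a' for a ≤ a' (symmetric, so this suffices):
a = -3: -3+-3=-6, -3+3=0, -3+5=2, -3+6=3, -3+9=6
a = 3: 3+3=6, 3+5=8, 3+6=9, 3+9=12
a = 5: 5+5=10, 5+6=11, 5+9=14
a = 6: 6+6=12, 6+9=15
a = 9: 9+9=18
Distinct sums: {-6, 0, 2, 3, 6, 8, 9, 10, 11, 12, 14, 15, 18}
|A + A| = 13

|A + A| = 13


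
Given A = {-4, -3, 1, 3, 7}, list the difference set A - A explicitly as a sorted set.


A - A = {a - a' : a, a' ∈ A}.
Compute a - a' for each ordered pair (a, a'):
a = -4: -4--4=0, -4--3=-1, -4-1=-5, -4-3=-7, -4-7=-11
a = -3: -3--4=1, -3--3=0, -3-1=-4, -3-3=-6, -3-7=-10
a = 1: 1--4=5, 1--3=4, 1-1=0, 1-3=-2, 1-7=-6
a = 3: 3--4=7, 3--3=6, 3-1=2, 3-3=0, 3-7=-4
a = 7: 7--4=11, 7--3=10, 7-1=6, 7-3=4, 7-7=0
Collecting distinct values (and noting 0 appears from a-a):
A - A = {-11, -10, -7, -6, -5, -4, -2, -1, 0, 1, 2, 4, 5, 6, 7, 10, 11}
|A - A| = 17

A - A = {-11, -10, -7, -6, -5, -4, -2, -1, 0, 1, 2, 4, 5, 6, 7, 10, 11}


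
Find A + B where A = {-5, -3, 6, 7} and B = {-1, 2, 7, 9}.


A + B = {a + b : a ∈ A, b ∈ B}.
Enumerate all |A|·|B| = 4·4 = 16 pairs (a, b) and collect distinct sums.
a = -5: -5+-1=-6, -5+2=-3, -5+7=2, -5+9=4
a = -3: -3+-1=-4, -3+2=-1, -3+7=4, -3+9=6
a = 6: 6+-1=5, 6+2=8, 6+7=13, 6+9=15
a = 7: 7+-1=6, 7+2=9, 7+7=14, 7+9=16
Collecting distinct sums: A + B = {-6, -4, -3, -1, 2, 4, 5, 6, 8, 9, 13, 14, 15, 16}
|A + B| = 14

A + B = {-6, -4, -3, -1, 2, 4, 5, 6, 8, 9, 13, 14, 15, 16}


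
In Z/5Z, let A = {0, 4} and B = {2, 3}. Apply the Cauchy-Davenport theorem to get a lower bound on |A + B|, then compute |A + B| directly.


Cauchy-Davenport: |A + B| ≥ min(p, |A| + |B| - 1) for A, B nonempty in Z/pZ.
|A| = 2, |B| = 2, p = 5.
CD lower bound = min(5, 2 + 2 - 1) = min(5, 3) = 3.
Compute A + B mod 5 directly:
a = 0: 0+2=2, 0+3=3
a = 4: 4+2=1, 4+3=2
A + B = {1, 2, 3}, so |A + B| = 3.
Verify: 3 ≥ 3? Yes ✓.

CD lower bound = 3, actual |A + B| = 3.


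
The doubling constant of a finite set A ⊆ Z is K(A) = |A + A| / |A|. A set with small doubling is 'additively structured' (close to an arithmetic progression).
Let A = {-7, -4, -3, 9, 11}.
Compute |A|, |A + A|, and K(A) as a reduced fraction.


|A| = 5.
Compute A + A by enumerating all 25 pairs.
A + A = {-14, -11, -10, -8, -7, -6, 2, 4, 5, 6, 7, 8, 18, 20, 22}, so |A + A| = 15.
K = |A + A| / |A| = 15/5 = 3/1 ≈ 3.0000.
Reference: AP of size 5 gives K = 9/5 ≈ 1.8000; a fully generic set of size 5 gives K ≈ 3.0000.

|A| = 5, |A + A| = 15, K = 15/5 = 3/1.


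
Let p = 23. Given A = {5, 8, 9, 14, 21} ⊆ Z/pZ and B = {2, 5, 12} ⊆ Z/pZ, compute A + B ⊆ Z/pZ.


Work in Z/23Z: reduce every sum a + b modulo 23.
Enumerate all 15 pairs:
a = 5: 5+2=7, 5+5=10, 5+12=17
a = 8: 8+2=10, 8+5=13, 8+12=20
a = 9: 9+2=11, 9+5=14, 9+12=21
a = 14: 14+2=16, 14+5=19, 14+12=3
a = 21: 21+2=0, 21+5=3, 21+12=10
Distinct residues collected: {0, 3, 7, 10, 11, 13, 14, 16, 17, 19, 20, 21}
|A + B| = 12 (out of 23 total residues).

A + B = {0, 3, 7, 10, 11, 13, 14, 16, 17, 19, 20, 21}


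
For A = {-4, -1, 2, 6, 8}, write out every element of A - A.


A - A = {a - a' : a, a' ∈ A}.
Compute a - a' for each ordered pair (a, a'):
a = -4: -4--4=0, -4--1=-3, -4-2=-6, -4-6=-10, -4-8=-12
a = -1: -1--4=3, -1--1=0, -1-2=-3, -1-6=-7, -1-8=-9
a = 2: 2--4=6, 2--1=3, 2-2=0, 2-6=-4, 2-8=-6
a = 6: 6--4=10, 6--1=7, 6-2=4, 6-6=0, 6-8=-2
a = 8: 8--4=12, 8--1=9, 8-2=6, 8-6=2, 8-8=0
Collecting distinct values (and noting 0 appears from a-a):
A - A = {-12, -10, -9, -7, -6, -4, -3, -2, 0, 2, 3, 4, 6, 7, 9, 10, 12}
|A - A| = 17

A - A = {-12, -10, -9, -7, -6, -4, -3, -2, 0, 2, 3, 4, 6, 7, 9, 10, 12}


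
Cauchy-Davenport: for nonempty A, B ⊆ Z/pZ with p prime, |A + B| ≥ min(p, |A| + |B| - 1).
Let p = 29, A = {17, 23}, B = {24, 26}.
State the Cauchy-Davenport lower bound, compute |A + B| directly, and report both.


Cauchy-Davenport: |A + B| ≥ min(p, |A| + |B| - 1) for A, B nonempty in Z/pZ.
|A| = 2, |B| = 2, p = 29.
CD lower bound = min(29, 2 + 2 - 1) = min(29, 3) = 3.
Compute A + B mod 29 directly:
a = 17: 17+24=12, 17+26=14
a = 23: 23+24=18, 23+26=20
A + B = {12, 14, 18, 20}, so |A + B| = 4.
Verify: 4 ≥ 3? Yes ✓.

CD lower bound = 3, actual |A + B| = 4.


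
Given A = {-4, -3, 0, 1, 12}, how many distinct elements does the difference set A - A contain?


A - A = {a - a' : a, a' ∈ A}; |A| = 5.
Bounds: 2|A|-1 ≤ |A - A| ≤ |A|² - |A| + 1, i.e. 9 ≤ |A - A| ≤ 21.
Note: 0 ∈ A - A always (from a - a). The set is symmetric: if d ∈ A - A then -d ∈ A - A.
Enumerate nonzero differences d = a - a' with a > a' (then include -d):
Positive differences: {1, 3, 4, 5, 11, 12, 15, 16}
Full difference set: {0} ∪ (positive diffs) ∪ (negative diffs).
|A - A| = 1 + 2·8 = 17 (matches direct enumeration: 17).

|A - A| = 17


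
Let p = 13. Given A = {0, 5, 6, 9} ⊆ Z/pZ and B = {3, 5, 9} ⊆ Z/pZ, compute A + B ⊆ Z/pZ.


Work in Z/13Z: reduce every sum a + b modulo 13.
Enumerate all 12 pairs:
a = 0: 0+3=3, 0+5=5, 0+9=9
a = 5: 5+3=8, 5+5=10, 5+9=1
a = 6: 6+3=9, 6+5=11, 6+9=2
a = 9: 9+3=12, 9+5=1, 9+9=5
Distinct residues collected: {1, 2, 3, 5, 8, 9, 10, 11, 12}
|A + B| = 9 (out of 13 total residues).

A + B = {1, 2, 3, 5, 8, 9, 10, 11, 12}


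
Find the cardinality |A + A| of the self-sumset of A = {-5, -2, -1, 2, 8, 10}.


A + A = {a + a' : a, a' ∈ A}; |A| = 6.
General bounds: 2|A| - 1 ≤ |A + A| ≤ |A|(|A|+1)/2, i.e. 11 ≤ |A + A| ≤ 21.
Lower bound 2|A|-1 is attained iff A is an arithmetic progression.
Enumerate sums a + a' for a ≤ a' (symmetric, so this suffices):
a = -5: -5+-5=-10, -5+-2=-7, -5+-1=-6, -5+2=-3, -5+8=3, -5+10=5
a = -2: -2+-2=-4, -2+-1=-3, -2+2=0, -2+8=6, -2+10=8
a = -1: -1+-1=-2, -1+2=1, -1+8=7, -1+10=9
a = 2: 2+2=4, 2+8=10, 2+10=12
a = 8: 8+8=16, 8+10=18
a = 10: 10+10=20
Distinct sums: {-10, -7, -6, -4, -3, -2, 0, 1, 3, 4, 5, 6, 7, 8, 9, 10, 12, 16, 18, 20}
|A + A| = 20

|A + A| = 20


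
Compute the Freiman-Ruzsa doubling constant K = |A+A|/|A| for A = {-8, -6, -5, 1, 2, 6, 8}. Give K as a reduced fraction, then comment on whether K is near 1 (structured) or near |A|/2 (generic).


|A| = 7.
Compute A + A by enumerating all 49 pairs.
A + A = {-16, -14, -13, -12, -11, -10, -7, -6, -5, -4, -3, -2, 0, 1, 2, 3, 4, 7, 8, 9, 10, 12, 14, 16}, so |A + A| = 24.
K = |A + A| / |A| = 24/7 (already in lowest terms) ≈ 3.4286.
Reference: AP of size 7 gives K = 13/7 ≈ 1.8571; a fully generic set of size 7 gives K ≈ 4.0000.

|A| = 7, |A + A| = 24, K = 24/7.


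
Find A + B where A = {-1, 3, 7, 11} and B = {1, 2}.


A + B = {a + b : a ∈ A, b ∈ B}.
Enumerate all |A|·|B| = 4·2 = 8 pairs (a, b) and collect distinct sums.
a = -1: -1+1=0, -1+2=1
a = 3: 3+1=4, 3+2=5
a = 7: 7+1=8, 7+2=9
a = 11: 11+1=12, 11+2=13
Collecting distinct sums: A + B = {0, 1, 4, 5, 8, 9, 12, 13}
|A + B| = 8

A + B = {0, 1, 4, 5, 8, 9, 12, 13}


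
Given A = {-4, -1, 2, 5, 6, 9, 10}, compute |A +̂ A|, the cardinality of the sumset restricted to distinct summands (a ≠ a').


Restricted sumset: A +̂ A = {a + a' : a ∈ A, a' ∈ A, a ≠ a'}.
Equivalently, take A + A and drop any sum 2a that is achievable ONLY as a + a for a ∈ A (i.e. sums representable only with equal summands).
Enumerate pairs (a, a') with a < a' (symmetric, so each unordered pair gives one sum; this covers all a ≠ a'):
  -4 + -1 = -5
  -4 + 2 = -2
  -4 + 5 = 1
  -4 + 6 = 2
  -4 + 9 = 5
  -4 + 10 = 6
  -1 + 2 = 1
  -1 + 5 = 4
  -1 + 6 = 5
  -1 + 9 = 8
  -1 + 10 = 9
  2 + 5 = 7
  2 + 6 = 8
  2 + 9 = 11
  2 + 10 = 12
  5 + 6 = 11
  5 + 9 = 14
  5 + 10 = 15
  6 + 9 = 15
  6 + 10 = 16
  9 + 10 = 19
Collected distinct sums: {-5, -2, 1, 2, 4, 5, 6, 7, 8, 9, 11, 12, 14, 15, 16, 19}
|A +̂ A| = 16
(Reference bound: |A +̂ A| ≥ 2|A| - 3 for |A| ≥ 2, with |A| = 7 giving ≥ 11.)

|A +̂ A| = 16


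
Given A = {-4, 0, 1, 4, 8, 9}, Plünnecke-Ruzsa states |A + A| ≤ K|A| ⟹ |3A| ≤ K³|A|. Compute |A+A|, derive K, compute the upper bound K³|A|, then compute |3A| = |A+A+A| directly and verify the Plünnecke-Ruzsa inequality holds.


|A| = 6.
Step 1: Compute A + A by enumerating all 36 pairs.
A + A = {-8, -4, -3, 0, 1, 2, 4, 5, 8, 9, 10, 12, 13, 16, 17, 18}, so |A + A| = 16.
Step 2: Doubling constant K = |A + A|/|A| = 16/6 = 16/6 ≈ 2.6667.
Step 3: Plünnecke-Ruzsa gives |3A| ≤ K³·|A| = (2.6667)³ · 6 ≈ 113.7778.
Step 4: Compute 3A = A + A + A directly by enumerating all triples (a,b,c) ∈ A³; |3A| = 31.
Step 5: Check 31 ≤ 113.7778? Yes ✓.

K = 16/6, Plünnecke-Ruzsa bound K³|A| ≈ 113.7778, |3A| = 31, inequality holds.


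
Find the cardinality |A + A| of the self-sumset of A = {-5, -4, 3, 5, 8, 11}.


A + A = {a + a' : a, a' ∈ A}; |A| = 6.
General bounds: 2|A| - 1 ≤ |A + A| ≤ |A|(|A|+1)/2, i.e. 11 ≤ |A + A| ≤ 21.
Lower bound 2|A|-1 is attained iff A is an arithmetic progression.
Enumerate sums a + a' for a ≤ a' (symmetric, so this suffices):
a = -5: -5+-5=-10, -5+-4=-9, -5+3=-2, -5+5=0, -5+8=3, -5+11=6
a = -4: -4+-4=-8, -4+3=-1, -4+5=1, -4+8=4, -4+11=7
a = 3: 3+3=6, 3+5=8, 3+8=11, 3+11=14
a = 5: 5+5=10, 5+8=13, 5+11=16
a = 8: 8+8=16, 8+11=19
a = 11: 11+11=22
Distinct sums: {-10, -9, -8, -2, -1, 0, 1, 3, 4, 6, 7, 8, 10, 11, 13, 14, 16, 19, 22}
|A + A| = 19

|A + A| = 19


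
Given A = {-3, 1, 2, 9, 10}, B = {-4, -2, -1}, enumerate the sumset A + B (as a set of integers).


A + B = {a + b : a ∈ A, b ∈ B}.
Enumerate all |A|·|B| = 5·3 = 15 pairs (a, b) and collect distinct sums.
a = -3: -3+-4=-7, -3+-2=-5, -3+-1=-4
a = 1: 1+-4=-3, 1+-2=-1, 1+-1=0
a = 2: 2+-4=-2, 2+-2=0, 2+-1=1
a = 9: 9+-4=5, 9+-2=7, 9+-1=8
a = 10: 10+-4=6, 10+-2=8, 10+-1=9
Collecting distinct sums: A + B = {-7, -5, -4, -3, -2, -1, 0, 1, 5, 6, 7, 8, 9}
|A + B| = 13

A + B = {-7, -5, -4, -3, -2, -1, 0, 1, 5, 6, 7, 8, 9}
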